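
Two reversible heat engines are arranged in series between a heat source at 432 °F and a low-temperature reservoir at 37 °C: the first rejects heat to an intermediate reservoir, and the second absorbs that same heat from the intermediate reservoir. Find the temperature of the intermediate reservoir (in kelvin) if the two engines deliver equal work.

T_H = 432 °F → (432 − 32) × 5/9 = 222.22 °C = 495.37 K.
T_C = 37 °C → 37 + 273.15 = 310.15 K.
For reversible stages Q_m = Q_H·(T_m/T_H). Setting W₁ = Q_H(1 − T_m/T_H) equal to W₂ = Q_m(1 − T_C/T_m) = Q_H·(T_m − T_C)/T_H gives T_H − T_m = T_m − T_C, so T_m = (T_H + T_C)/2 = (495.37 + 310.15)/2 = 403 K.

T_m ≈ 403 K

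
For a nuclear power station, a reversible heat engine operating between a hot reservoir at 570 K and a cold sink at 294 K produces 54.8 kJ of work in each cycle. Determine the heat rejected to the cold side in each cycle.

For a reversible engine, η = 1 − T_C/T_H = 1 − 294.00/570.00 = 0.4842.
Since Q_C/Q_H = T_C/T_H and Q_H = W/η, Q_C = W·T_C/(T_H − T_C) = 54.8 × 294.00/276.00 = 58.4 kJ.

Q_C ≈ 58.4 kJ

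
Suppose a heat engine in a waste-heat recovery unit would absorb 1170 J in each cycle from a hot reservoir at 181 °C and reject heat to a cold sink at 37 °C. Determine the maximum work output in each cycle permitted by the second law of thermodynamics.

W_max ≈ 371 J

T_H = 181 °C → 181 + 273.15 = 454.15 K.
T_C = 37 °C → 37 + 273.15 = 310.15 K.
The second-law ceiling is the Carnot efficiency, η_max = 1 − T_C/T_H = 1 − 310.15/454.15 = 0.3171.
W_max = η_max · Q_H = 0.3171 × 1170 = 371 J.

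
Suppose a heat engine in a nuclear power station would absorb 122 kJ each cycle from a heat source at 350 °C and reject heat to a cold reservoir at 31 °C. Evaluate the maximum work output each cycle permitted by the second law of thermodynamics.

W_max ≈ 62.5 kJ

T_H = 350 °C → 350 + 273.15 = 623.15 K.
T_C = 31 °C → 31 + 273.15 = 304.15 K.
The upper bound on efficiency is η_max = 1 − T_C/T_H = 1 − 304.15/623.15 = 0.5119.
W_max = η_max · Q_H = 0.5119 × 122 = 62.5 kJ.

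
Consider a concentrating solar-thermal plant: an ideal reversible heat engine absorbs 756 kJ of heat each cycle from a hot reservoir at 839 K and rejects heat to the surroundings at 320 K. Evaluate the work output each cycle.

Carnot efficiency: η = 1 − T_C/T_H = 1 − 320.00/839.00 = 0.6186.
W = η·Q_H = 0.6186 × 756 = 468 kJ.

W ≈ 468 kJ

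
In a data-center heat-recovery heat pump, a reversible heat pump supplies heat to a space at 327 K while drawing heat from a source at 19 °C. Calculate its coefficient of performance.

T_C = 19 °C → 19 + 273.15 = 292.15 K.
COP_HP = T_H/(T_H − T_C) = 327.00/(327.00 − 292.15) = 9.38.

COP_HP ≈ 9.38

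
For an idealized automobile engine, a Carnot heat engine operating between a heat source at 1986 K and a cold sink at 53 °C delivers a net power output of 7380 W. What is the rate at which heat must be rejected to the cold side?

Q̇_C ≈ 1450 W

T_C = 53 °C → 53 + 273.15 = 326.15 K.
The Carnot efficiency is η = 1 − T_C/T_H = 1 − 326.15/1986.00 = 0.8358.
Since Q_C/Q_H = T_C/T_H and Q_H = W/η, Q_C = W·T_C/(T_H − T_C) = 7380 × 326.15/1659.85 = 1450 W.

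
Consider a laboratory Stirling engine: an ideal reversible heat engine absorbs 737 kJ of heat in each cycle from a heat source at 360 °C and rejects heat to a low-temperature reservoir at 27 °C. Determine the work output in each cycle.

W ≈ 388 kJ

T_H = 360 °C → 360 + 273.15 = 633.15 K.
T_C = 27 °C → 27 + 273.15 = 300.15 K.
The Carnot efficiency is η = 1 − T_C/T_H = 1 − 300.15/633.15 = 0.5259.
W = η·Q_H = 0.5259 × 737 = 388 kJ.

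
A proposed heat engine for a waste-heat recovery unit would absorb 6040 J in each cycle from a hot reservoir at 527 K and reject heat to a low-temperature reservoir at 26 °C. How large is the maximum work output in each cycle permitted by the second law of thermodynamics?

T_C = 26 °C → 26 + 273.15 = 299.15 K.
The second-law ceiling is the Carnot efficiency, η_max = 1 − T_C/T_H = 1 − 299.15/527.00 = 0.4324.
W_max = η_max · Q_H = 0.4324 × 6040 = 2610 J.

W_max ≈ 2610 J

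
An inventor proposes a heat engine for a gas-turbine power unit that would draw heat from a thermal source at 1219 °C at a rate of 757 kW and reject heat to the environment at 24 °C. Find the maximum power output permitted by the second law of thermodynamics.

Ẇ_max ≈ 606.2 kW

T_H = 1219 °C → 1219 + 273.15 = 1492.15 K.
T_C = 24 °C → 24 + 273.15 = 297.15 K.
No engine can exceed the Carnot limit: η_max = 1 − T_C/T_H = 1 − 297.15/1492.15 = 0.8009.
W_max = η_max · Q_H = 0.8009 × 757 = 606.2 kW.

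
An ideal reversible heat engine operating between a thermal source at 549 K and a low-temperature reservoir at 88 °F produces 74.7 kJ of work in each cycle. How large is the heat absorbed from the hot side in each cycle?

T_C = 88 °F → (88 − 32) × 5/9 = 31.11 °C = 304.26 K.
Since the cycle is reversible, η = 1 − T_C/T_H = 1 − 304.26/549.00 = 0.4458.
Q_H = W/η = 74.7/0.4458 = 168 kJ.

Q_H ≈ 168 kJ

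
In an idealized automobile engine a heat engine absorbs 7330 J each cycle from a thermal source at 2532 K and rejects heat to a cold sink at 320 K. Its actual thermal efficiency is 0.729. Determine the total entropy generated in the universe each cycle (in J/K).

W = η·Q_H = 0.729 × 7330 = 5344 J, so Q_C = Q_H − W = 1986 J.
The hot reservoir loses entropy Q_H/T_H = 7330/2532.00 = 2.895 J/K; the cold reservoir gains Q_C/T_C = 1986/320.00 = 6.208 J/K.
ΔS_univ = −Q_H/T_H + Q_C/T_C = 3.31 J/K (> 0, since η = 0.729 < η_Carnot = 0.874).

ΔS_univ ≈ 3.31 J/K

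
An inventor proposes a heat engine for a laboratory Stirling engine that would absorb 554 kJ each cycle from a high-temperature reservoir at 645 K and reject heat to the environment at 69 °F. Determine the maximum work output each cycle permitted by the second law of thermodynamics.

T_C = 69 °F → (69 − 32) × 5/9 = 20.56 °C = 293.71 K.
By the Carnot theorem, η_max = 1 − T_C/T_H = 1 − 293.71/645.00 = 0.5446.
W_max = η_max · Q_H = 0.5446 × 554 = 302 kJ.

W_max ≈ 302 kJ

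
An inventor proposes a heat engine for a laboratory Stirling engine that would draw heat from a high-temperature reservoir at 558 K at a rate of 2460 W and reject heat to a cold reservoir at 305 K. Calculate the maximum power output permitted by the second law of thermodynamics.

The upper bound on efficiency is η_max = 1 − T_C/T_H = 1 − 305.00/558.00 = 0.4534.
W_max = η_max · Q_H = 0.4534 × 2460 = 1120 W.

Ẇ_max ≈ 1120 W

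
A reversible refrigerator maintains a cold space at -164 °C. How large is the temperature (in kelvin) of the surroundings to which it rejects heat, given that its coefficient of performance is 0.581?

T_H ≈ 297.0 K

T_C = -164 °C → -164 + 273.15 = 109.15 K.
COP_R = T_C/(T_H − T_C) ⇒ T_H = T_C·(1 + 1/COP_R) = 109.15 × (1 + 1/0.581) = 297.0 K.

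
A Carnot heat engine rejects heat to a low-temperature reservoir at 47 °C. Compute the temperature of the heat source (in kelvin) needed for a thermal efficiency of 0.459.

T_C = 47 °C → 47 + 273.15 = 320.15 K.
From η = 1 − T_C/T_H, solving for T_H gives T_H = T_C/(1 − η) = 320.15/(1 − 0.459) = 591.8 K.

T_H ≈ 591.8 K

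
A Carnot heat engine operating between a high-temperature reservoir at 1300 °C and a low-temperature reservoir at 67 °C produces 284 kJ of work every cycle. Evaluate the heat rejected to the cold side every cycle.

Q_C ≈ 78.3 kJ

T_H = 1300 °C → 1300 + 273.15 = 1573.15 K.
T_C = 67 °C → 67 + 273.15 = 340.15 K.
Since the cycle is reversible, η = 1 − T_C/T_H = 1 − 340.15/1573.15 = 0.7838.
Since Q_C/Q_H = T_C/T_H and Q_H = W/η, Q_C = W·T_C/(T_H − T_C) = 284 × 340.15/1233.00 = 78.3 kJ.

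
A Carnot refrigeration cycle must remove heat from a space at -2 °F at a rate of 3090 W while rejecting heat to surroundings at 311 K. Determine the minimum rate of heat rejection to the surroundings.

Q̇_H ≈ 3780 W

T_C = -2 °F → (-2 − 32) × 5/9 = -18.89 °C = 254.26 K.
For a reversible cycle Q_H/Q_C = T_H/T_C, so Q_H = Q_C·T_H/T_C = 3090 × 311.00/254.26 = 3780 W.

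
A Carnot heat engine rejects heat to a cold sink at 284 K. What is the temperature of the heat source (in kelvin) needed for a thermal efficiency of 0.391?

T_H ≈ 466.3 K

From η = 1 − T_C/T_H, solving for T_H gives T_H = T_C/(1 − η) = 284.00/(1 − 0.391) = 466.3 K.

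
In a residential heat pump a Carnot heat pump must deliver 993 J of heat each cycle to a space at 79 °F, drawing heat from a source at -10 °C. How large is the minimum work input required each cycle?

W_in ≈ 120 J

T_H = 79 °F → (79 − 32) × 5/9 = 26.11 °C = 299.26 K.
T_C = -10 °C → -10 + 273.15 = 263.15 K.
COP_HP = T_H/(T_H − T_C) = 299.26/36.11 = 8.2872.
W = Q_H/COP_HP = 993/8.2872 = 120 J.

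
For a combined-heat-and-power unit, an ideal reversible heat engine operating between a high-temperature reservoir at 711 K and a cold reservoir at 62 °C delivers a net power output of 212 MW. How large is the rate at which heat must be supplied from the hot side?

Q̇_H ≈ 401 MW

T_C = 62 °C → 62 + 273.15 = 335.15 K.
Since the cycle is reversible, η = 1 − T_C/T_H = 1 − 335.15/711.00 = 0.5286.
Q_H = W/η = 212/0.5286 = 401 MW.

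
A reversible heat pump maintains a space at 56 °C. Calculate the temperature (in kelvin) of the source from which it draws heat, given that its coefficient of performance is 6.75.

T_C ≈ 280 K

T_H = 56 °C → 56 + 273.15 = 329.15 K.
COP_HP = T_H/(T_H − T_C) ⇒ T_C = T_H·(COP_HP − 1)/COP_HP = 329.15 × (6.75 − 1)/6.75 = 280 K.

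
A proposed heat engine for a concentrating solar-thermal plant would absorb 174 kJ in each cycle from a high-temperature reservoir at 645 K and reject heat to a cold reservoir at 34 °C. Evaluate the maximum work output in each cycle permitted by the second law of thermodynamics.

W_max ≈ 91.1 kJ

T_C = 34 °C → 34 + 273.15 = 307.15 K.
By the Carnot theorem, η_max = 1 − T_C/T_H = 1 − 307.15/645.00 = 0.5238.
W_max = η_max · Q_H = 0.5238 × 174 = 91.1 kJ.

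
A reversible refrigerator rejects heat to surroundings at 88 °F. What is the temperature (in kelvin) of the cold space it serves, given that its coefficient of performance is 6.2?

T_C ≈ 262.0 K

T_H = 88 °F → (88 − 32) × 5/9 = 31.11 °C = 304.26 K.
COP_R = T_C/(T_H − T_C) ⇒ T_C = T_H·COP_R/(1 + COP_R) = 304.26 × 6.2/(1 + 6.2) = 262.0 K.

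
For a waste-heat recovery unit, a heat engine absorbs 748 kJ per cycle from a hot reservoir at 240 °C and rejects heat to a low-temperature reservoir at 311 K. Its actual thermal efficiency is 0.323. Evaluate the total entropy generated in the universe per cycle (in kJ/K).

ΔS_univ ≈ 0.171 kJ/K

T_H = 240 °C → 240 + 273.15 = 513.15 K.
W = η·Q_H = 0.323 × 748 = 241.6 kJ, so Q_C = Q_H − W = 506.4 kJ.
The hot reservoir loses entropy Q_H/T_H = 748/513.15 = 1.458 kJ/K; the cold reservoir gains Q_C/T_C = 506.4/311.00 = 1.628 kJ/K.
ΔS_univ = −Q_H/T_H + Q_C/T_C = 0.171 kJ/K (> 0, since η = 0.323 < η_Carnot = 0.394).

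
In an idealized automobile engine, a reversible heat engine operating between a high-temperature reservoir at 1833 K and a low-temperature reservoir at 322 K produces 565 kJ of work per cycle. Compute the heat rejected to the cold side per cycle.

For a reversible engine, η = 1 − T_C/T_H = 1 − 322.00/1833.00 = 0.8243.
Since Q_C/Q_H = T_C/T_H and Q_H = W/η, Q_C = W·T_C/(T_H − T_C) = 565 × 322.00/1511.00 = 120 kJ.

Q_C ≈ 120 kJ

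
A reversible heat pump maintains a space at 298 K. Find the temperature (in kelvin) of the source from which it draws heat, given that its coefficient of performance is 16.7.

T_C ≈ 280 K

COP_HP = T_H/(T_H − T_C) ⇒ T_C = T_H·(COP_HP − 1)/COP_HP = 298.00 × (16.7 − 1)/16.7 = 280 K.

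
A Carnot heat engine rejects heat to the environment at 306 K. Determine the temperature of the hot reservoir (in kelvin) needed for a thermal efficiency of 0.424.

From η = 1 − T_C/T_H, solving for T_H gives T_H = T_C/(1 − η) = 306.00/(1 − 0.424) = 531 K.

T_H ≈ 531 K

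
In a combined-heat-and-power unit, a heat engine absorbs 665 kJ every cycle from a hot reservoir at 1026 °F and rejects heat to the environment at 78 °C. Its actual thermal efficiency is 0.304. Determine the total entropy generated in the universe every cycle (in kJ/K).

T_H = 1026 °F → (1026 − 32) × 5/9 = 552.22 °C = 825.37 K.
T_C = 78 °C → 78 + 273.15 = 351.15 K.
W = η·Q_H = 0.304 × 665 = 202.2 kJ, so Q_C = Q_H − W = 462.8 kJ.
Reservoir entropy changes: ΔS_H = −Q_H/T_H = −665/825.37 = -0.8057 kJ/K and ΔS_C = +Q_C/T_C = 462.8/351.15 = 1.318 kJ/K.
ΔS_univ = −Q_H/T_H + Q_C/T_C = 0.512 kJ/K (> 0, since η = 0.304 < η_Carnot = 0.575).

ΔS_univ ≈ 0.512 kJ/K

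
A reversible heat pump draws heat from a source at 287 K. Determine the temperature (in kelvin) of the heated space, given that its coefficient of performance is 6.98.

T_H ≈ 335.0 K

COP_HP = T_H/(T_H − T_C) ⇒ T_H = T_C·COP_HP/(COP_HP − 1) = 287.00 × 6.98/(6.98 − 1) = 335.0 K.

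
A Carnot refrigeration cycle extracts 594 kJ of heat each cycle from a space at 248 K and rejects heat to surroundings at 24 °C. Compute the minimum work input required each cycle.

W_in ≈ 118 kJ

T_H = 24 °C → 24 + 273.15 = 297.15 K.
Carnot COP: COP_R = T_C/(T_H − T_C) = 248.00/49.15 = 5.0458.
W = Q_C/COP_R = 594/5.0458 = 118 kJ.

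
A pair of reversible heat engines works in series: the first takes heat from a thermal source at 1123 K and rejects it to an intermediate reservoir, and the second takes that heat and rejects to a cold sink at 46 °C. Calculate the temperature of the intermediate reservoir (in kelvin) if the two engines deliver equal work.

T_C = 46 °C → 46 + 273.15 = 319.15 K.
For reversible stages Q_m = Q_H·(T_m/T_H). Setting W₁ = Q_H(1 − T_m/T_H) equal to W₂ = Q_m(1 − T_C/T_m) = Q_H·(T_m − T_C)/T_H gives T_H − T_m = T_m − T_C, so T_m = (T_H + T_C)/2 = (1123.00 + 319.15)/2 = 721 K.

T_m ≈ 721 K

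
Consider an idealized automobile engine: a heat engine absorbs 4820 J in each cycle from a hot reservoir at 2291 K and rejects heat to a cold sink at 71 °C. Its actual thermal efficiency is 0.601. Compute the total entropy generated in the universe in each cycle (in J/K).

T_C = 71 °C → 71 + 273.15 = 344.15 K.
W = η·Q_H = 0.601 × 4820 = 2897 J, so Q_C = Q_H − W = 1923 J.
The hot reservoir loses entropy Q_H/T_H = 4820/2291.00 = 2.104 J/K; the cold reservoir gains Q_C/T_C = 1923/344.15 = 5.588 J/K.
ΔS_univ = −Q_H/T_H + Q_C/T_C = 3.484 J/K (> 0, since η = 0.601 < η_Carnot = 0.850).

ΔS_univ ≈ 3.484 J/K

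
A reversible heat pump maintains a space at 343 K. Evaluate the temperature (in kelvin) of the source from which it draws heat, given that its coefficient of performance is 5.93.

T_C ≈ 285 K

COP_HP = T_H/(T_H − T_C) ⇒ T_C = T_H·(COP_HP − 1)/COP_HP = 343.00 × (5.93 − 1)/5.93 = 285 K.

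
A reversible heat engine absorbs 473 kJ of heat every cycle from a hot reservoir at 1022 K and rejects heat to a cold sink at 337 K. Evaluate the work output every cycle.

For a reversible engine, η = 1 − T_C/T_H = 1 − 337.00/1022.00 = 0.6703.
W = η·Q_H = 0.6703 × 473 = 317 kJ.

W ≈ 317 kJ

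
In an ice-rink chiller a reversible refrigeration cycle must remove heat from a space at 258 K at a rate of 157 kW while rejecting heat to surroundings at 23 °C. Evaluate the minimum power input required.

T_H = 23 °C → 23 + 273.15 = 296.15 K.
For a reversible refrigerator, COP_R = T_C/(T_H − T_C) = 258.00/38.15 = 6.7628.
W = Q_C/COP_R = 157/6.7628 = 23.22 kW.

Ẇ_in ≈ 23.22 kW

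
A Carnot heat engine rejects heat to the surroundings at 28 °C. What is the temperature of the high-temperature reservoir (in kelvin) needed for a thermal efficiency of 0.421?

T_H ≈ 520.1 K

T_C = 28 °C → 28 + 273.15 = 301.15 K.
From η = 1 − T_C/T_H, solving for T_H gives T_H = T_C/(1 − η) = 301.15/(1 − 0.421) = 520.1 K.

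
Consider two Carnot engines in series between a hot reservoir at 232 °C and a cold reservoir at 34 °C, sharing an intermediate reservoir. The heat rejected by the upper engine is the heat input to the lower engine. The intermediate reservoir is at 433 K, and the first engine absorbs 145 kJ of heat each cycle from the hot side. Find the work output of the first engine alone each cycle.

W₁ ≈ 20.71 kJ

T_H = 232 °C → 232 + 273.15 = 505.15 K.
T_C = 34 °C → 34 + 273.15 = 307.15 K.
First-stage efficiency η₁ = 1 − T_m/T_H = 1 − 433.00/505.15 = 0.1428.
W₁ = η₁·Q_H = 0.1428 × 145 = 20.71 kJ.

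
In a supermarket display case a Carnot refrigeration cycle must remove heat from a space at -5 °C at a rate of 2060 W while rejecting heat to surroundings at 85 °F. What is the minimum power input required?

Ẇ_in ≈ 264.6 W

T_H = 85 °F → (85 − 32) × 5/9 = 29.44 °C = 302.59 K.
T_C = -5 °C → -5 + 273.15 = 268.15 K.
For a reversible refrigerator, COP_R = T_C/(T_H − T_C) = 268.15/34.44 = 7.7850.
W = Q_C/COP_R = 2060/7.7850 = 264.6 W.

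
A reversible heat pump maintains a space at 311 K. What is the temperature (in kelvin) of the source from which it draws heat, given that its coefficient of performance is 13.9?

T_C ≈ 289 K

COP_HP = T_H/(T_H − T_C) ⇒ T_C = T_H·(COP_HP − 1)/COP_HP = 311.00 × (13.9 − 1)/13.9 = 289 K.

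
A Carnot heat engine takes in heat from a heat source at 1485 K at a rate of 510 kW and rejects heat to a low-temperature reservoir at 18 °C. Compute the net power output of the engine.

T_C = 18 °C → 18 + 273.15 = 291.15 K.
For a reversible engine, η = 1 − T_C/T_H = 1 − 291.15/1485.00 = 0.8039.
W = η·Q_H = 0.8039 × 510 = 410 kW.

Ẇ ≈ 410 kW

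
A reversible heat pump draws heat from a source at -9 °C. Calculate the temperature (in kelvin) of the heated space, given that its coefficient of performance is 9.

T_H ≈ 297 K

T_C = -9 °C → -9 + 273.15 = 264.15 K.
COP_HP = T_H/(T_H − T_C) ⇒ T_H = T_C·COP_HP/(COP_HP − 1) = 264.15 × 9/(9 − 1) = 297 K.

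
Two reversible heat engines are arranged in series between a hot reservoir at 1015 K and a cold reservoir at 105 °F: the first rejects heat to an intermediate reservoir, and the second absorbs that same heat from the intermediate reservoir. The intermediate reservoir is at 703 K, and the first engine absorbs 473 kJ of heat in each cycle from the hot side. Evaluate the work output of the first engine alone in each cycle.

T_C = 105 °F → (105 − 32) × 5/9 = 40.56 °C = 313.71 K.
First-stage efficiency η₁ = 1 − T_m/T_H = 1 − 703.00/1015.00 = 0.3074.
W₁ = η₁·Q_H = 0.3074 × 473 = 145 kJ.

W₁ ≈ 145 kJ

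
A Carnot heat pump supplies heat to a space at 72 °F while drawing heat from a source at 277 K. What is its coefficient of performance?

COP_HP ≈ 16.1

T_H = 72 °F → (72 − 32) × 5/9 = 22.22 °C = 295.37 K.
COP_HP = T_H/(T_H − T_C) = 295.37/(295.37 − 277.00) = 16.1.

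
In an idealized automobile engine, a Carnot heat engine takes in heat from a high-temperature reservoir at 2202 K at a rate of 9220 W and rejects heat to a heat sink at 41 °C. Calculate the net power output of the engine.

Ẇ ≈ 7900 W

T_C = 41 °C → 41 + 273.15 = 314.15 K.
Carnot efficiency: η = 1 − T_C/T_H = 1 − 314.15/2202.00 = 0.8573.
W = η·Q_H = 0.8573 × 9220 = 7900 W.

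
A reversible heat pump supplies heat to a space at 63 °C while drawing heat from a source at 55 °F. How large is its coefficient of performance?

T_H = 63 °C → 63 + 273.15 = 336.15 K.
T_C = 55 °F → (55 − 32) × 5/9 = 12.78 °C = 285.93 K.
COP_HP = T_H/(T_H − T_C) = 336.15/(336.15 − 285.93) = 6.69.

COP_HP ≈ 6.69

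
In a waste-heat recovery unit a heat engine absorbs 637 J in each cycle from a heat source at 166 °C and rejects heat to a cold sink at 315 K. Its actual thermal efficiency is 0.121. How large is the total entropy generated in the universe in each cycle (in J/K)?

T_H = 166 °C → 166 + 273.15 = 439.15 K.
W = η·Q_H = 0.121 × 637 = 77.08 J, so Q_C = Q_H − W = 559.9 J.
The hot reservoir loses entropy Q_H/T_H = 637/439.15 = 1.451 J/K; the cold reservoir gains Q_C/T_C = 559.9/315.00 = 1.778 J/K.
ΔS_univ = −Q_H/T_H + Q_C/T_C = 0.327 J/K (> 0, since η = 0.121 < η_Carnot = 0.283).

ΔS_univ ≈ 0.327 J/K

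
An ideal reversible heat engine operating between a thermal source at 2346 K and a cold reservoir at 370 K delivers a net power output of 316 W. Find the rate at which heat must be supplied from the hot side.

Q̇_H ≈ 375 W

For a reversible engine, η = 1 − T_C/T_H = 1 − 370.00/2346.00 = 0.8423.
Q_H = W/η = 316/0.8423 = 375 W.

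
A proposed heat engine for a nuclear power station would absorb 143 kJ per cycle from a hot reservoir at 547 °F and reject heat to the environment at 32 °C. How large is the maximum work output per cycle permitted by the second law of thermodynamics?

T_H = 547 °F → (547 − 32) × 5/9 = 286.11 °C = 559.26 K.
T_C = 32 °C → 32 + 273.15 = 305.15 K.
By the Carnot theorem, η_max = 1 − T_C/T_H = 1 − 305.15/559.26 = 0.4544.
W_max = η_max · Q_H = 0.4544 × 143 = 65.0 kJ.

W_max ≈ 65.0 kJ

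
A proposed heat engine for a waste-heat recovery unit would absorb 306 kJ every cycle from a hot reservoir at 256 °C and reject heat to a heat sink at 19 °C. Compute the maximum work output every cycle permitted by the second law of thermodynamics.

T_H = 256 °C → 256 + 273.15 = 529.15 K.
T_C = 19 °C → 19 + 273.15 = 292.15 K.
The second-law ceiling is the Carnot efficiency, η_max = 1 − T_C/T_H = 1 − 292.15/529.15 = 0.4479.
W_max = η_max · Q_H = 0.4479 × 306 = 137 kJ.

W_max ≈ 137 kJ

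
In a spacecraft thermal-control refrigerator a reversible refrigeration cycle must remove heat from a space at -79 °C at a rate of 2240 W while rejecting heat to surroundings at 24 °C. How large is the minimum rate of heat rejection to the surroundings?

T_H = 24 °C → 24 + 273.15 = 297.15 K.
T_C = -79 °C → -79 + 273.15 = 194.15 K.
For a reversible cycle Q_H/Q_C = T_H/T_C, so Q_H = Q_C·T_H/T_C = 2240 × 297.15/194.15 = 3428 W.

Q̇_H ≈ 3428 W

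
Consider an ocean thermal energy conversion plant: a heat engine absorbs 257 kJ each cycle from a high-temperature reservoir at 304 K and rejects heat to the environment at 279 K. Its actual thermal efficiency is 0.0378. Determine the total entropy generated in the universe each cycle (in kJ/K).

W = η·Q_H = 0.0378 × 257 = 9.715 kJ, so Q_C = Q_H − W = 247.3 kJ.
Entropy balance on the reservoirs: −Q_H/T_H = -0.8454 kJ/K, +Q_C/T_C = 0.8863 kJ/K.
ΔS_univ = −Q_H/T_H + Q_C/T_C = 0.0409 kJ/K (> 0, since η = 0.0378 < η_Carnot = 0.082).

ΔS_univ ≈ 0.0409 kJ/K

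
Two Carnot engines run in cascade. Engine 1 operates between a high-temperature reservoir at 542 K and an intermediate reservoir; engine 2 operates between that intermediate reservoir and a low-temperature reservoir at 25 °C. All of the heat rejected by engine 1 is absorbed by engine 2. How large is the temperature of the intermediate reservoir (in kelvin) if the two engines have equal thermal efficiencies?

T_C = 25 °C → 25 + 273.15 = 298.15 K.
Equal efficiencies require 1 − T_m/T_H = 1 − T_C/T_m, i.e. T_m/T_H = T_C/T_m, so T_m = √(T_H·T_C) = √(542.00 × 298.15) = 402.0 K.

T_m ≈ 402.0 K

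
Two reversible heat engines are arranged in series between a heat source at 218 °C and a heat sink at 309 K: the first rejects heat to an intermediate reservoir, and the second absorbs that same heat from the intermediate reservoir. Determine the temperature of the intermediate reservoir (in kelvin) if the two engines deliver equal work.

T_m ≈ 400 K

T_H = 218 °C → 218 + 273.15 = 491.15 K.
For reversible stages Q_m = Q_H·(T_m/T_H). Setting W₁ = Q_H(1 − T_m/T_H) equal to W₂ = Q_m(1 − T_C/T_m) = Q_H·(T_m − T_C)/T_H gives T_H − T_m = T_m − T_C, so T_m = (T_H + T_C)/2 = (491.15 + 309.00)/2 = 400 K.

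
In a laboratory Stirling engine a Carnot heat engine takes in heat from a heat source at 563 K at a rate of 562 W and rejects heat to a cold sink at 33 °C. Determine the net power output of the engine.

Ẇ ≈ 256 W

T_C = 33 °C → 33 + 273.15 = 306.15 K.
For a reversible engine, η = 1 − T_C/T_H = 1 − 306.15/563.00 = 0.4562.
W = η·Q_H = 0.4562 × 562 = 256 W.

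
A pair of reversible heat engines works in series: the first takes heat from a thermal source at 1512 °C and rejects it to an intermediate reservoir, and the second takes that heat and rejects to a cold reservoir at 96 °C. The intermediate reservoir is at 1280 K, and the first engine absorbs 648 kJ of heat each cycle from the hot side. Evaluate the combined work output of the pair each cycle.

W_total ≈ 514 kJ

T_H = 1512 °C → 1512 + 273.15 = 1785.15 K.
T_C = 96 °C → 96 + 273.15 = 369.15 K.
Two reversible stages in series are equivalent to a single Carnot engine between T_H and T_C, so η_total = 1 − T_C/T_H = 1 − 369.15/1785.15 = 0.7932.
W_total = η_total · Q_H = 0.7932 × 648 = 514 kJ.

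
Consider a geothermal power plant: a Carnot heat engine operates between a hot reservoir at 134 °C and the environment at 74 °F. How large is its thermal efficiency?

T_H = 134 °C → 134 + 273.15 = 407.15 K.
T_C = 74 °F → (74 − 32) × 5/9 = 23.33 °C = 296.48 K.
The Carnot efficiency is η = 1 − T_C/T_H = 1 − 296.48/407.15 = 0.272.

η ≈ 0.272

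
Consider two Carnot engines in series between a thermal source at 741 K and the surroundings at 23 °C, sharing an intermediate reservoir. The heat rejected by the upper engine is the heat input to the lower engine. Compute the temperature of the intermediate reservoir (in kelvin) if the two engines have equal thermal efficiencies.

T_m ≈ 468 K

T_C = 23 °C → 23 + 273.15 = 296.15 K.
Equal efficiencies require 1 − T_m/T_H = 1 − T_C/T_m, i.e. T_m/T_H = T_C/T_m, so T_m = √(T_H·T_C) = √(741.00 × 296.15) = 468 K.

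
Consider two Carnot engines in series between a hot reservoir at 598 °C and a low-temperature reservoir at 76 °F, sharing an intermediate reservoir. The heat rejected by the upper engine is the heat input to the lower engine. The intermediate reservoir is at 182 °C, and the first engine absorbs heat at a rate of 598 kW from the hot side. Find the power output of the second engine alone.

T_H = 598 °C → 598 + 273.15 = 871.15 K.
T_C = 76 °F → (76 − 32) × 5/9 = 24.44 °C = 297.59 K.
T_m = 182 °C → 182 + 273.15 = 455.15 K.
Heat entering the second stage: Q_m = Q_H·(T_m/T_H) = 598 × 455.15/871.15 = 312 kW.
Second-stage efficiency η₂ = 1 − T_C/T_m = 1 − 297.59/455.15 = 0.3462, so W₂ = η₂·Q_m = 108 kW.

Ẇ₂ ≈ 108 kW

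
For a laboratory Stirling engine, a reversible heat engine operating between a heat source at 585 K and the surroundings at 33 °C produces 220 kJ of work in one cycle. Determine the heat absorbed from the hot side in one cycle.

Q_H ≈ 462 kJ

T_C = 33 °C → 33 + 273.15 = 306.15 K.
Since the cycle is reversible, η = 1 − T_C/T_H = 1 − 306.15/585.00 = 0.4767.
Q_H = W/η = 220/0.4767 = 462 kJ.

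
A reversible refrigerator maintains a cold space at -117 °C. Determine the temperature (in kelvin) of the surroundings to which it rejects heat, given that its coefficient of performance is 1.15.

T_H ≈ 291.9 K

T_C = -117 °C → -117 + 273.15 = 156.15 K.
COP_R = T_C/(T_H − T_C) ⇒ T_H = T_C·(1 + 1/COP_R) = 156.15 × (1 + 1/1.15) = 291.9 K.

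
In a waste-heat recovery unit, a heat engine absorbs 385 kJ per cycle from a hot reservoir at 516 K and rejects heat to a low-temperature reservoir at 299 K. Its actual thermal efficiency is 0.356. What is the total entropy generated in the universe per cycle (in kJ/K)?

W = η·Q_H = 0.356 × 385 = 137.1 kJ, so Q_C = Q_H − W = 247.9 kJ.
The hot reservoir loses entropy Q_H/T_H = 385/516.00 = 0.7461 kJ/K; the cold reservoir gains Q_C/T_C = 247.9/299.00 = 0.8292 kJ/K.
ΔS_univ = −Q_H/T_H + Q_C/T_C = 0.0831 kJ/K (> 0, since η = 0.356 < η_Carnot = 0.421).

ΔS_univ ≈ 0.0831 kJ/K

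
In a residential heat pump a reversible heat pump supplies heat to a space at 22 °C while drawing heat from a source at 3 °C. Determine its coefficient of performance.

T_H = 22 °C → 22 + 273.15 = 295.15 K.
T_C = 3 °C → 3 + 273.15 = 276.15 K.
COP_HP = T_H/(T_H − T_C) = 295.15/(295.15 − 276.15) = 15.5.

COP_HP ≈ 15.5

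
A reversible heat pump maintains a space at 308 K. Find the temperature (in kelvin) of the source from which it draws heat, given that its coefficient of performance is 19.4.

T_C ≈ 292 K

COP_HP = T_H/(T_H − T_C) ⇒ T_C = T_H·(COP_HP − 1)/COP_HP = 308.00 × (19.4 − 1)/19.4 = 292 K.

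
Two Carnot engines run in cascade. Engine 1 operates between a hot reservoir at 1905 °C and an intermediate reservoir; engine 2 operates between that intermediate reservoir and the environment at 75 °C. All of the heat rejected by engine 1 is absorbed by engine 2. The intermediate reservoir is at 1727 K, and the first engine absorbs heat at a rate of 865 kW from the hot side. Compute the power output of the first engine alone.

T_H = 1905 °C → 1905 + 273.15 = 2178.15 K.
T_C = 75 °C → 75 + 273.15 = 348.15 K.
First-stage efficiency η₁ = 1 − T_m/T_H = 1 − 1727.00/2178.15 = 0.2071.
W₁ = η₁·Q_H = 0.2071 × 865 = 179 kW.

Ẇ₁ ≈ 179 kW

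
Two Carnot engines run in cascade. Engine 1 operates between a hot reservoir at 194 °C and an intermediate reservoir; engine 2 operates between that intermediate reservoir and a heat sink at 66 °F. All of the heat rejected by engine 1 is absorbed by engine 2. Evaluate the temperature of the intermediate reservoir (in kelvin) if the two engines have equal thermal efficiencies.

T_m ≈ 369 K

T_H = 194 °C → 194 + 273.15 = 467.15 K.
T_C = 66 °F → (66 − 32) × 5/9 = 18.89 °C = 292.04 K.
Equal efficiencies require 1 − T_m/T_H = 1 − T_C/T_m, i.e. T_m/T_H = T_C/T_m, so T_m = √(T_H·T_C) = √(467.15 × 292.04) = 369 K.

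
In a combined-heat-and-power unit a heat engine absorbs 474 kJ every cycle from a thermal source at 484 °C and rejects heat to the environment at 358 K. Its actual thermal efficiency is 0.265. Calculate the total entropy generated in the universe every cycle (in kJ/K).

ΔS_univ ≈ 0.3471 kJ/K

T_H = 484 °C → 484 + 273.15 = 757.15 K.
W = η·Q_H = 0.265 × 474 = 125.6 kJ, so Q_C = Q_H − W = 348.4 kJ.
Reservoir entropy changes: ΔS_H = −Q_H/T_H = −474/757.15 = -0.6260 kJ/K and ΔS_C = +Q_C/T_C = 348.4/358.00 = 0.9732 kJ/K.
ΔS_univ = −Q_H/T_H + Q_C/T_C = 0.3471 kJ/K (> 0, since η = 0.265 < η_Carnot = 0.527).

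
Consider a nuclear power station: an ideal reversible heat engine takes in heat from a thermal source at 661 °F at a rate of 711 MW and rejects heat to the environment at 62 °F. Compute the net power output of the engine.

T_H = 661 °F → (661 − 32) × 5/9 = 349.44 °C = 622.59 K.
T_C = 62 °F → (62 − 32) × 5/9 = 16.67 °C = 289.82 K.
For a reversible engine, η = 1 − T_C/T_H = 1 − 289.82/622.59 = 0.5345.
W = η·Q_H = 0.5345 × 711 = 380.0 MW.

Ẇ ≈ 380.0 MW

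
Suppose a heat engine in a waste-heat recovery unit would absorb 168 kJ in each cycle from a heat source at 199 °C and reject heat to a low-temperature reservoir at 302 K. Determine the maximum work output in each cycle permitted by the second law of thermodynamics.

T_H = 199 °C → 199 + 273.15 = 472.15 K.
The upper bound on efficiency is η_max = 1 − T_C/T_H = 1 − 302.00/472.15 = 0.3604.
W_max = η_max · Q_H = 0.3604 × 168 = 60.54 kJ.

W_max ≈ 60.54 kJ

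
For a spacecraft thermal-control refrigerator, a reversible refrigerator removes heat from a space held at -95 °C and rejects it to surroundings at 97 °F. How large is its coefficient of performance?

COP_R ≈ 1.359

T_H = 97 °F → (97 − 32) × 5/9 = 36.11 °C = 309.26 K.
T_C = -95 °C → -95 + 273.15 = 178.15 K.
For a reversible refrigerator, COP_R = T_C/(T_H − T_C) = 178.15/(309.26 − 178.15) = 1.359.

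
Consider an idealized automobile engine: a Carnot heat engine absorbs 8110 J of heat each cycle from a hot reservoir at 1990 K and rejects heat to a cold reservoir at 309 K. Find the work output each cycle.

W ≈ 6850 J

Carnot efficiency: η = 1 − T_C/T_H = 1 − 309.00/1990.00 = 0.8447.
W = η·Q_H = 0.8447 × 8110 = 6850 J.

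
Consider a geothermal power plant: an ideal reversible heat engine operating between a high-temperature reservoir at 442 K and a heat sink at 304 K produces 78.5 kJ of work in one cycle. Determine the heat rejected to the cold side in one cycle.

The Carnot efficiency is η = 1 − T_C/T_H = 1 − 304.00/442.00 = 0.3122.
Since Q_C/Q_H = T_C/T_H and Q_H = W/η, Q_C = W·T_C/(T_H − T_C) = 78.5 × 304.00/138.00 = 173 kJ.

Q_C ≈ 173 kJ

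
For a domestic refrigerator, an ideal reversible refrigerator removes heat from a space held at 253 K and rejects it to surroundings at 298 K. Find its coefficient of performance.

COP_R ≈ 5.622

Carnot COP: COP_R = T_C/(T_H − T_C) = 253.00/(298.00 − 253.00) = 5.622.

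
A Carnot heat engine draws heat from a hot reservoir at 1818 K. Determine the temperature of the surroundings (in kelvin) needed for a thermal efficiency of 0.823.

T_C ≈ 322 K

From η = 1 − T_C/T_H, T_C = T_H·(1 − η) = 1818.00 × (1 − 0.823) = 322 K.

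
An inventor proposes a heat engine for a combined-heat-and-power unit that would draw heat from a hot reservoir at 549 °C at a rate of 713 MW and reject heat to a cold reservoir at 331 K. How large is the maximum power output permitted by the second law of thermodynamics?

Ẇ_max ≈ 425.9 MW

T_H = 549 °C → 549 + 273.15 = 822.15 K.
The second-law ceiling is the Carnot efficiency, η_max = 1 − T_C/T_H = 1 − 331.00/822.15 = 0.5974.
W_max = η_max · Q_H = 0.5974 × 713 = 425.9 MW.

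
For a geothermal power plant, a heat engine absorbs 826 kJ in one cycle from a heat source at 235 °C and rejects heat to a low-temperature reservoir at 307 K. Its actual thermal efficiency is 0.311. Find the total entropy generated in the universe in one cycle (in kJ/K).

T_H = 235 °C → 235 + 273.15 = 508.15 K.
W = η·Q_H = 0.311 × 826 = 256.9 kJ, so Q_C = Q_H − W = 569.1 kJ.
The hot reservoir loses entropy Q_H/T_H = 826/508.15 = 1.626 kJ/K; the cold reservoir gains Q_C/T_C = 569.1/307.00 = 1.854 kJ/K.
ΔS_univ = −Q_H/T_H + Q_C/T_C = 0.228 kJ/K (> 0, since η = 0.311 < η_Carnot = 0.396).

ΔS_univ ≈ 0.228 kJ/K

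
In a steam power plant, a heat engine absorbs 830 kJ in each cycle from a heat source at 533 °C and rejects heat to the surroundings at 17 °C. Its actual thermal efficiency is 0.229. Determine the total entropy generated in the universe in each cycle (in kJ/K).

T_H = 533 °C → 533 + 273.15 = 806.15 K.
T_C = 17 °C → 17 + 273.15 = 290.15 K.
W = η·Q_H = 0.229 × 830 = 190.1 kJ, so Q_C = Q_H − W = 639.9 kJ.
Entropy balance on the reservoirs: −Q_H/T_H = -1.030 kJ/K, +Q_C/T_C = 2.206 kJ/K.
ΔS_univ = −Q_H/T_H + Q_C/T_C = 1.18 kJ/K (> 0, since η = 0.229 < η_Carnot = 0.640).

ΔS_univ ≈ 1.18 kJ/K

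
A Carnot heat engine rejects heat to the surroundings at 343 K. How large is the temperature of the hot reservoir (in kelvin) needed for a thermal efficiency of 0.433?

T_H ≈ 605 K

From η = 1 − T_C/T_H, solving for T_H gives T_H = T_C/(1 − η) = 343.00/(1 − 0.433) = 605 K.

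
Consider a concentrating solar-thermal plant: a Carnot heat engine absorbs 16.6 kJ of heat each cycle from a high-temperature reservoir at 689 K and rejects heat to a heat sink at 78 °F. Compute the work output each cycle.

W ≈ 9.40 kJ

T_C = 78 °F → (78 − 32) × 5/9 = 25.56 °C = 298.71 K.
For a reversible engine, η = 1 − T_C/T_H = 1 − 298.71/689.00 = 0.5665.
W = η·Q_H = 0.5665 × 16.6 = 9.40 kJ.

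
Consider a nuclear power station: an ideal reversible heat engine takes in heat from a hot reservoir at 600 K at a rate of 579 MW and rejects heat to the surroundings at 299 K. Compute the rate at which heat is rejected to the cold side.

Q̇_C ≈ 288.5 MW

Since the cycle is reversible, η = 1 − T_C/T_H = 1 − 299.00/600.00 = 0.5017.
For a reversible cycle Q_C/Q_H = T_C/T_H, so Q_C = 579 × 299.00/600.00 = 288.5 MW.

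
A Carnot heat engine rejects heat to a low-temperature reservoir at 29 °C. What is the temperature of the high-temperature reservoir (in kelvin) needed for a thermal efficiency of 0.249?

T_H ≈ 402.3 K

T_C = 29 °C → 29 + 273.15 = 302.15 K.
From η = 1 − T_C/T_H, solving for T_H gives T_H = T_C/(1 − η) = 302.15/(1 − 0.249) = 402.3 K.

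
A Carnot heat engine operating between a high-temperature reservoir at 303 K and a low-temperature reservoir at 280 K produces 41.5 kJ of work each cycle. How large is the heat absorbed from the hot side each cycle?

Carnot efficiency: η = 1 − T_C/T_H = 1 − 280.00/303.00 = 0.0759.
Q_H = W/η = 41.5/0.0759 = 547 kJ.

Q_H ≈ 547 kJ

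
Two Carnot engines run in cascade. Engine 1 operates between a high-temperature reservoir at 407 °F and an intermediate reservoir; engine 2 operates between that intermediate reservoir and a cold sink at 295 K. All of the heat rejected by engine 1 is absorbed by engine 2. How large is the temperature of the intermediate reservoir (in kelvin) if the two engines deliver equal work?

T_m ≈ 388 K

T_H = 407 °F → (407 − 32) × 5/9 = 208.33 °C = 481.48 K.
For reversible stages Q_m = Q_H·(T_m/T_H). Setting W₁ = Q_H(1 − T_m/T_H) equal to W₂ = Q_m(1 − T_C/T_m) = Q_H·(T_m − T_C)/T_H gives T_H − T_m = T_m − T_C, so T_m = (T_H + T_C)/2 = (481.48 + 295.00)/2 = 388 K.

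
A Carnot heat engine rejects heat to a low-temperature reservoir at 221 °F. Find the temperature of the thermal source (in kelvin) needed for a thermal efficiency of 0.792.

T_H ≈ 1818 K

T_C = 221 °F → (221 − 32) × 5/9 = 105.00 °C = 378.15 K.
From η = 1 − T_C/T_H, solving for T_H gives T_H = T_C/(1 − η) = 378.15/(1 − 0.792) = 1818 K.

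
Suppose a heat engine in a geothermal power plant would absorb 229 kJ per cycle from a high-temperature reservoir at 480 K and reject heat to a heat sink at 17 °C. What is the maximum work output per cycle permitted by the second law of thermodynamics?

T_C = 17 °C → 17 + 273.15 = 290.15 K.
The upper bound on efficiency is η_max = 1 − T_C/T_H = 1 − 290.15/480.00 = 0.3955.
W_max = η_max · Q_H = 0.3955 × 229 = 90.6 kJ.

W_max ≈ 90.6 kJ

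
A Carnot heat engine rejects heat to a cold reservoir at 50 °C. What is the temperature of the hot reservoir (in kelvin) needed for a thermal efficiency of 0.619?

T_H ≈ 848 K

T_C = 50 °C → 50 + 273.15 = 323.15 K.
From η = 1 − T_C/T_H, solving for T_H gives T_H = T_C/(1 − η) = 323.15/(1 − 0.619) = 848 K.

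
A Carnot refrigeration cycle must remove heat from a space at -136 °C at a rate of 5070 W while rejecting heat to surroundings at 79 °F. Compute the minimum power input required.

Ẇ_in ≈ 5990 W

T_H = 79 °F → (79 − 32) × 5/9 = 26.11 °C = 299.26 K.
T_C = -136 °C → -136 + 273.15 = 137.15 K.
For a reversible refrigerator, COP_R = T_C/(T_H − T_C) = 137.15/162.11 = 0.8460.
W = Q_C/COP_R = 5070/0.8460 = 5990 W.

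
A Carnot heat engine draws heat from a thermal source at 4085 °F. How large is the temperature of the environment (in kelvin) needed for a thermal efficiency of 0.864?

T_C ≈ 343.4 K

T_H = 4085 °F → (4085 − 32) × 5/9 = 2251.67 °C = 2524.82 K.
From η = 1 − T_C/T_H, T_C = T_H·(1 − η) = 2524.82 × (1 − 0.864) = 343.4 K.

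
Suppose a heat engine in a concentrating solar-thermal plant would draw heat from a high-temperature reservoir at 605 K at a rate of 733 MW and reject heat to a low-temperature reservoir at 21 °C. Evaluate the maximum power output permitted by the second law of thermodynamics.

T_C = 21 °C → 21 + 273.15 = 294.15 K.
By the Carnot theorem, η_max = 1 − T_C/T_H = 1 − 294.15/605.00 = 0.5138.
W_max = η_max · Q_H = 0.5138 × 733 = 377 MW.

Ẇ_max ≈ 377 MW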